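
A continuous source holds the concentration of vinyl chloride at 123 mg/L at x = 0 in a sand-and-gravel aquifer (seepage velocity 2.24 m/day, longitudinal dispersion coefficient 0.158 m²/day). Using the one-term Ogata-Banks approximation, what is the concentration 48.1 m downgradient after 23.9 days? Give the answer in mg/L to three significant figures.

120 mg/L

For a continuous step input, C/C₀ ≈ ½·erfc((x−vt)/(2√(Dt))).
vt = 2.24 × 23.9 = 53.536 m and 2√(Dt) = 2√(0.158 × 23.9) = 3.886 m.
Argument (x−vt)/(2√(Dt)) = (48.1 − 53.536)/3.886 = -1.399; ½·erfc(-1.399) = 0.9761.
C = 123 × 0.9761 = 120 mg/L.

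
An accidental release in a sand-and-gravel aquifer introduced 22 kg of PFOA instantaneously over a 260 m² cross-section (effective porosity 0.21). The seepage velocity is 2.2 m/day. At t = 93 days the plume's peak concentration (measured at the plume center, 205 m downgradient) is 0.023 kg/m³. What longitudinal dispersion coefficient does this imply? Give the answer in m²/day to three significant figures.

0.263 m²/day

At the plume center C_max = M/(n_e·A·√(4πDt)), so D = M²/(4πt·(n_e·A·C_max)²).
n_e·A·C_max = 0.21 × 260 × 0.023 = 1.256 kg/m.
D = 22²/(4π × 93 × 1.256²) = 0.263 m²/day.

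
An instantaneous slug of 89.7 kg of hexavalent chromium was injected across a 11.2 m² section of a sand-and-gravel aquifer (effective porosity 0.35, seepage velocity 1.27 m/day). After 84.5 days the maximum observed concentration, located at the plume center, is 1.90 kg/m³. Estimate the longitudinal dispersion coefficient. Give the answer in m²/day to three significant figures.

At the plume center C_max = M/(n_e·A·√(4πDt)), so D = M²/(4πt·(n_e·A·C_max)²).
n_e·A·C_max = 0.35 × 11.2 × 1.90 = 7.448 kg/m.
D = 89.7²/(4π × 84.5 × 7.448²) = 0.137 m²/day.

0.137 m²/day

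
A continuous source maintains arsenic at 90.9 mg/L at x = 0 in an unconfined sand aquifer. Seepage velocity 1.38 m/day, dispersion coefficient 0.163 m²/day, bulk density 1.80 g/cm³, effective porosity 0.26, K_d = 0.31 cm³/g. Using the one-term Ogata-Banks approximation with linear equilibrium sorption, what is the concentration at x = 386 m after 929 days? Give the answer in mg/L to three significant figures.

Retardation factor R = 1 + ρ_b·K_d/n = 1 + 1.80 × 0.31/0.26 = 3.146.
Sorption retards both mechanisms: v_R = v/R = 0.4387 m/day, D_R = D/R = 0.05181 m²/day.
v_R·t = 0.4387 × 929 = 407.5523 m; 2√(D_R t) = 13.88 m; argument = (386 − 407.5523)/13.88 = -1.553.
C = C₀ × ½·erfc(-1.553) = 90.9 × 0.9860 = 89.6 mg/L.

89.6 mg/L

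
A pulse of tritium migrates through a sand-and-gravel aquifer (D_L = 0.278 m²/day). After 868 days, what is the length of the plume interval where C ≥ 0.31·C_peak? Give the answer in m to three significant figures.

The plume is Gaussian with σ = √(2Dt) = √(2 × 0.278 × 868) = 21.97 m.
C/C_peak = exp(−Δx²/(2σ²)) = 0.31 ⇒ Δx = σ·√(−2 ln 0.31) = 21.97 × 1.530 = 33.61 m.
Width = 2Δx = 67.2 m.

67.2 m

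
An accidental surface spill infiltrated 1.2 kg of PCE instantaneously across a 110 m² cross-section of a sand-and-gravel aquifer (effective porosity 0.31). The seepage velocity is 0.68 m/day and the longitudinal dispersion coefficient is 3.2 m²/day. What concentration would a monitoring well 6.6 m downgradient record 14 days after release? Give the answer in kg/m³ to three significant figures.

For an instantaneous plane source, C(x,t) = M/(n_e·A·√(4πDt)) · exp(−(x−vt)²/(4Dt)), with n_e·A the pore (flow) area.
Plume center vt = 0.68 × 14 = 9.52 m, so the well at 6.6 m is 2.92 m upgradient of the peak.
√(4πDt) = 23.73 m, giving peak height M/(n_e·A·√(4πDt)) = 1.2/(0.31 × 110 × 23.73) = 0.001483 kg/m³.
(x−vt)²/(4Dt) = (-2.92)²/(4 × 3.2 × 14) = 0.04758; exp(−0.04758) = 0.9535.
C = 0.001483 × 0.9535 = 0.00141 kg/m³.

0.00141 kg/m³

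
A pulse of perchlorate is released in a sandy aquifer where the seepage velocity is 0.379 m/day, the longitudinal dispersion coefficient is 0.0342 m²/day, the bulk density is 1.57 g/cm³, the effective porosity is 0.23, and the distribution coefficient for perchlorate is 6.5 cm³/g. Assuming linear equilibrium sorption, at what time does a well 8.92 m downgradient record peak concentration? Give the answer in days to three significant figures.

1060 days

Retardation factor R = 1 + ρ_b·K_d/n = 1 + 1.57 × 6.5/0.23 = 45.37.
Sorption retards both mechanisms: v_R = v/R = 0.008354 m/day, D_R = D/R = 0.0007538 m²/day.
Peak time from v_R²t² + 2D_R t − x² = 0: t = (√(D_R² + v_R²x²) − D_R)/v_R².
√(D_R² + v_R²x²) = √(0.0007538² + 0.008354² × 8.92²) = 0.07452; v_R² = 6.979e-05.
t = (0.07452 − 0.0007538)/6.979e-05 = 1060 days.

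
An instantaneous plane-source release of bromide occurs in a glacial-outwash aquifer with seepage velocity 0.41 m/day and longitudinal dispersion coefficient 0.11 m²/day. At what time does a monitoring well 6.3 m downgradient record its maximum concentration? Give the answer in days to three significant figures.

14.7 days

For the 1D instantaneous-source solution, setting ∂C/∂t = 0 at fixed x gives v²t² + 2Dt − x² = 0, so t = (√(D² + v²x²) − D)/v².
√(D² + v²x²) = √(0.11² + 0.41² × 6.3²) = 2.585; v² = 0.1681.
t = (2.585 − 0.11)/0.1681 = 14.7 days (vs. the pure-advection estimate x/v = 15.4 d).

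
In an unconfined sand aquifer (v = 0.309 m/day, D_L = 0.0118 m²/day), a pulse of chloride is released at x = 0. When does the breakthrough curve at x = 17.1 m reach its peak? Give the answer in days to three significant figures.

For the 1D instantaneous-source solution, setting ∂C/∂t = 0 at fixed x gives v²t² + 2Dt − x² = 0, so t = (√(D² + v²x²) − D)/v².
√(D² + v²x²) = √(0.0118² + 0.309² × 17.1²) = 5.284; v² = 0.095481.
t = (5.284 − 0.0118)/0.095481 = 55.2 days (vs. the pure-advection estimate x/v = 55.3 d).

55.2 days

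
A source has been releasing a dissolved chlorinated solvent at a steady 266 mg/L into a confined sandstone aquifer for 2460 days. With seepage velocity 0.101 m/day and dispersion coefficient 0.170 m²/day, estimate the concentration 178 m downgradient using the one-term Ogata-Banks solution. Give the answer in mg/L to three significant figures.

For a continuous step input, C/C₀ ≈ ½·erfc((x−vt)/(2√(Dt))).
vt = 0.101 × 2460 = 248.46 m and 2√(Dt) = 2√(0.170 × 2460) = 40.90 m.
Argument (x−vt)/(2√(Dt)) = (178 − 248.46)/40.90 = -1.723; ½·erfc(-1.723) = 0.9926.
C = 266 × 0.9926 = 264 mg/L.

264 mg/L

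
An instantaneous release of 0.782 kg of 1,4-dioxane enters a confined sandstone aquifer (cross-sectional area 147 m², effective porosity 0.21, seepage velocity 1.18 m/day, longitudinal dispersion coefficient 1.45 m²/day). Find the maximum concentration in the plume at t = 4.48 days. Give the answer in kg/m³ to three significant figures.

The peak of an instantaneous 1D plume sits at x = vt; there the Gaussian factor is 1 and C_max = M/(n_e·A·√(4πDt)), where n_e·A is the pore area the mass is dissolved in.
√(4πDt) = √(4π × 1.45 × 4.48) = 9.035 m, so C_max = 0.782/(0.21 × 147 × 9.035) = 0.00280 kg/m³.

0.00280 kg/m³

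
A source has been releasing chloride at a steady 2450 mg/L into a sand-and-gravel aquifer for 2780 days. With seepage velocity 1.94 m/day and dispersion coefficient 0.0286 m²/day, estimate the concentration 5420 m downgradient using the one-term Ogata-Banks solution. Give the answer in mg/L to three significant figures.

For a continuous step input, C/C₀ ≈ ½·erfc((x−vt)/(2√(Dt))).
vt = 1.94 × 2780 = 5393.2 m and 2√(Dt) = 2√(0.0286 × 2780) = 17.83 m.
Argument (x−vt)/(2√(Dt)) = (5420 − 5393.2)/17.83 = 1.503; ½·erfc(1.503) = 0.01677.
C = 2450 × 0.01677 = 41.1 mg/L.

41.1 mg/L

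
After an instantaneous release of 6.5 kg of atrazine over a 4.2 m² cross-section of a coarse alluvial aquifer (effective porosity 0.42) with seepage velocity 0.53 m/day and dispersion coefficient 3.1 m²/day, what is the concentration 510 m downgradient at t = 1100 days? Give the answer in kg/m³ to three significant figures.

For an instantaneous plane source, C(x,t) = M/(n_e·A·√(4πDt)) · exp(−(x−vt)²/(4Dt)), with n_e·A the pore (flow) area.
Plume center vt = 0.53 × 1100 = 583 m, so the well at 510 m is 73 m upgradient of the peak.
√(4πDt) = 207.0 m, giving peak height M/(n_e·A·√(4πDt)) = 6.5/(0.42 × 4.2 × 207.0) = 0.01780 kg/m³.
(x−vt)²/(4Dt) = (-73)²/(4 × 3.1 × 1100) = 0.3907; exp(−0.3907) = 0.6766.
C = 0.01780 × 0.6766 = 0.0120 kg/m³.

0.0120 kg/m³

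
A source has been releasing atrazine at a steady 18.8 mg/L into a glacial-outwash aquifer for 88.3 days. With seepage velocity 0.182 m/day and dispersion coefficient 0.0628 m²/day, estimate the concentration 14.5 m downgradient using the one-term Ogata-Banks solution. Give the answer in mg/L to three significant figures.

12.8 mg/L

For a continuous step input, C/C₀ ≈ ½·erfc((x−vt)/(2√(Dt))).
vt = 0.182 × 88.3 = 16.0706 m and 2√(Dt) = 2√(0.0628 × 88.3) = 4.710 m.
Argument (x−vt)/(2√(Dt)) = (14.5 − 16.0706)/4.710 = -0.3335; ½·erfc(-0.3335) = 0.6814.
C = 18.8 × 0.6814 = 12.8 mg/L.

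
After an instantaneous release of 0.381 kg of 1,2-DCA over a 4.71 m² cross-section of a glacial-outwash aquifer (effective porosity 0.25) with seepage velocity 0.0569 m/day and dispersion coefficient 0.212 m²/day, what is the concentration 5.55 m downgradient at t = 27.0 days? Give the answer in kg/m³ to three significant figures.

0.0189 kg/m³

For an instantaneous plane source, C(x,t) = M/(n_e·A·√(4πDt)) · exp(−(x−vt)²/(4Dt)), with n_e·A the pore (flow) area.
Plume center vt = 0.0569 × 27.0 = 1.5363 m, so the well at 5.55 m is 4.0137 m downgradient of the peak.
√(4πDt) = 8.481 m, giving peak height M/(n_e·A·√(4πDt)) = 0.381/(0.25 × 4.71 × 8.481) = 0.03815 kg/m³.
(x−vt)²/(4Dt) = (4.0137)²/(4 × 0.212 × 27.0) = 0.7036; exp(−0.7036) = 0.4948.
C = 0.03815 × 0.4948 = 0.0189 kg/m³.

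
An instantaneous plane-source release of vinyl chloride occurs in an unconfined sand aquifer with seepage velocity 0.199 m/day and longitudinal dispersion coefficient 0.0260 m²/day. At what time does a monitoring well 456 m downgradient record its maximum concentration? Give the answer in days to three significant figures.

For the 1D instantaneous-source solution, setting ∂C/∂t = 0 at fixed x gives v²t² + 2Dt − x² = 0, so t = (√(D² + v²x²) − D)/v².
√(D² + v²x²) = √(0.0260² + 0.199² × 456²) = 90.74; v² = 0.039601.
t = (90.74 − 0.0260)/0.039601 = 2290 days (vs. the pure-advection estimate x/v = 2290 d).

2290 days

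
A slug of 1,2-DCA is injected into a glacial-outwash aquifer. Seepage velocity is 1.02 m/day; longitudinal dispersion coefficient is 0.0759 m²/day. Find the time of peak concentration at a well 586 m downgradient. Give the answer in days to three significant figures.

574 days

For the 1D instantaneous-source solution, setting ∂C/∂t = 0 at fixed x gives v²t² + 2Dt − x² = 0, so t = (√(D² + v²x²) − D)/v².
√(D² + v²x²) = √(0.0759² + 1.02² × 586²) = 597.7; v² = 1.0404.
t = (597.7 − 0.0759)/1.0404 = 574 days (vs. the pure-advection estimate x/v = 575 d).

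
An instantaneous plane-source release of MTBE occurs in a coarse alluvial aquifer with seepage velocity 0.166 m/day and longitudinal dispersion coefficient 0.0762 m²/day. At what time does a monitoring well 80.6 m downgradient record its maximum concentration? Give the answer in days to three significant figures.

483 days

For the 1D instantaneous-source solution, setting ∂C/∂t = 0 at fixed x gives v²t² + 2Dt − x² = 0, so t = (√(D² + v²x²) − D)/v².
√(D² + v²x²) = √(0.0762² + 0.166² × 80.6²) = 13.38; v² = 0.027556.
t = (13.38 − 0.0762)/0.027556 = 483 days (vs. the pure-advection estimate x/v = 486 d).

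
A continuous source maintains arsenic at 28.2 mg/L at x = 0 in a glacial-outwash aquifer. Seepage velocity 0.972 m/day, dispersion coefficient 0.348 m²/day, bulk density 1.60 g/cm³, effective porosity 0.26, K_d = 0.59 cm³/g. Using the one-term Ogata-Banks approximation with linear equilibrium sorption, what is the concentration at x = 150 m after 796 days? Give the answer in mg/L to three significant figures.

Retardation factor R = 1 + ρ_b·K_d/n = 1 + 1.60 × 0.59/0.26 = 4.631.
Sorption retards both mechanisms: v_R = v/R = 0.2099 m/day, D_R = D/R = 0.07515 m²/day.
v_R·t = 0.2099 × 796 = 167.0804 m; 2√(D_R t) = 15.47 m; argument = (150 − 167.0804)/15.47 = -1.104.
C = C₀ × ½·erfc(-1.104) = 28.2 × 0.9408 = 26.5 mg/L.

26.5 mg/L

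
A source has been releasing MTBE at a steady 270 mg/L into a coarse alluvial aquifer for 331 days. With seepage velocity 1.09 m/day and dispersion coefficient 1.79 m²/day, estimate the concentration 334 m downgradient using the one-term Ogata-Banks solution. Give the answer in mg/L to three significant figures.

211 mg/L

For a continuous step input, C/C₀ ≈ ½·erfc((x−vt)/(2√(Dt))).
vt = 1.09 × 331 = 360.79 m and 2√(Dt) = 2√(1.79 × 331) = 48.68 m.
Argument (x−vt)/(2√(Dt)) = (334 − 360.79)/48.68 = -0.5503; ½·erfc(-0.5503) = 0.7818.
C = 270 × 0.7818 = 211 mg/L.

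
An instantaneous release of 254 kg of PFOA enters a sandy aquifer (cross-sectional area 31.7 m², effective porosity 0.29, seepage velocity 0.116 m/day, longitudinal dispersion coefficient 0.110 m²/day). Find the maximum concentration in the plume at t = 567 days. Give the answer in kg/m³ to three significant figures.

The peak of an instantaneous 1D plume sits at x = vt; there the Gaussian factor is 1 and C_max = M/(n_e·A·√(4πDt)), where n_e·A is the pore area the mass is dissolved in.
√(4πDt) = √(4π × 0.110 × 567) = 28.00 m, so C_max = 254/(0.29 × 31.7 × 28.00) = 0.987 kg/m³.

0.987 kg/m³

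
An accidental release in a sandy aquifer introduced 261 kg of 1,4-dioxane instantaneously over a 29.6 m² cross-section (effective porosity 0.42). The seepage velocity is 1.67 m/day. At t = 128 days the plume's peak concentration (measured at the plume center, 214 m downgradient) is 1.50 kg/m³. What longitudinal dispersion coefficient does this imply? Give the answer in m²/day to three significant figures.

0.122 m²/day

At the plume center C_max = M/(n_e·A·√(4πDt)), so D = M²/(4πt·(n_e·A·C_max)²).
n_e·A·C_max = 0.42 × 29.6 × 1.50 = 18.65 kg/m.
D = 261²/(4π × 128 × 18.65²) = 0.122 m²/day.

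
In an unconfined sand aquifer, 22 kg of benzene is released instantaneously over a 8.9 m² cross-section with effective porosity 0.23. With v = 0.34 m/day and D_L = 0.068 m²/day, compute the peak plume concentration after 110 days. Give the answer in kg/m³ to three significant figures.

1.11 kg/m³

The peak of an instantaneous 1D plume sits at x = vt; there the Gaussian factor is 1 and C_max = M/(n_e·A·√(4πDt)), where n_e·A is the pore area the mass is dissolved in.
√(4πDt) = √(4π × 0.068 × 110) = 9.695 m, so C_max = 22/(0.23 × 8.9 × 9.695) = 1.11 kg/m³.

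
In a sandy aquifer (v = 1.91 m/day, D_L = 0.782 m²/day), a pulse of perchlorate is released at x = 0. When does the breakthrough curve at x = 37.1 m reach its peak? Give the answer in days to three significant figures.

19.2 days

For the 1D instantaneous-source solution, setting ∂C/∂t = 0 at fixed x gives v²t² + 2Dt − x² = 0, so t = (√(D² + v²x²) − D)/v².
√(D² + v²x²) = √(0.782² + 1.91² × 37.1²) = 70.87; v² = 3.6481.
t = (70.87 − 0.782)/3.6481 = 19.2 days (vs. the pure-advection estimate x/v = 19.4 d).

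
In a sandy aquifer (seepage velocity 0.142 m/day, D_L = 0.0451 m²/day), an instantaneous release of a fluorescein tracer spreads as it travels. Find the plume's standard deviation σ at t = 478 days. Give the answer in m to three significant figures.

Dispersive spreading gives a Gaussian with σ² = 2Dt; advection only shifts the center.
σ = √(2 × 0.0451 × 478) = 6.57 m.

6.57 m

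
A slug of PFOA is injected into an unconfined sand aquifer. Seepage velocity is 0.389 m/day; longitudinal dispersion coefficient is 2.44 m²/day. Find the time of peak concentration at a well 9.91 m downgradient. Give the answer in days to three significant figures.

14.0 days

For the 1D instantaneous-source solution, setting ∂C/∂t = 0 at fixed x gives v²t² + 2Dt − x² = 0, so t = (√(D² + v²x²) − D)/v².
√(D² + v²x²) = √(2.44² + 0.389² × 9.91²) = 4.562; v² = 0.151321.
t = (4.562 − 2.44)/0.151321 = 14.0 days (vs. the pure-advection estimate x/v = 25.5 d).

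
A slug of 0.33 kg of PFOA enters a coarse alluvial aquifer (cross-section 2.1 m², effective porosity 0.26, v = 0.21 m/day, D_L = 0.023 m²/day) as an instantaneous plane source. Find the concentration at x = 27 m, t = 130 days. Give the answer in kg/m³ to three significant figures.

0.0979 kg/m³

For an instantaneous plane source, C(x,t) = M/(n_e·A·√(4πDt)) · exp(−(x−vt)²/(4Dt)), with n_e·A the pore (flow) area.
Plume center vt = 0.21 × 130 = 27.3 m, so the well at 27 m is 0.3 m upgradient of the peak.
√(4πDt) = 6.130 m, giving peak height M/(n_e·A·√(4πDt)) = 0.33/(0.26 × 2.1 × 6.130) = 0.09860 kg/m³.
(x−vt)²/(4Dt) = (-0.3)²/(4 × 0.023 × 130) = 0.007525; exp(−0.007525) = 0.9925.
C = 0.09860 × 0.9925 = 0.0979 kg/m³.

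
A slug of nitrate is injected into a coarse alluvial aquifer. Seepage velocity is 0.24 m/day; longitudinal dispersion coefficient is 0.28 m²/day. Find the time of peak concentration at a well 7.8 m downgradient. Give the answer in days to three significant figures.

28.0 days

For the 1D instantaneous-source solution, setting ∂C/∂t = 0 at fixed x gives v²t² + 2Dt − x² = 0, so t = (√(D² + v²x²) − D)/v².
√(D² + v²x²) = √(0.28² + 0.24² × 7.8²) = 1.893; v² = 0.0576.
t = (1.893 − 0.28)/0.0576 = 28.0 days (vs. the pure-advection estimate x/v = 32.5 d).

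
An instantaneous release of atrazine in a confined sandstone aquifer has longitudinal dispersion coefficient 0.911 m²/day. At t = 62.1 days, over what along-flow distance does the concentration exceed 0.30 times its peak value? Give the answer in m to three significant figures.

The plume is Gaussian with σ = √(2Dt) = √(2 × 0.911 × 62.1) = 10.64 m.
C/C_peak = exp(−Δx²/(2σ²)) = 0.30 ⇒ Δx = σ·√(−2 ln 0.30) = 10.64 × 1.552 = 16.51 m.
Width = 2Δx = 33.0 m.

33.0 m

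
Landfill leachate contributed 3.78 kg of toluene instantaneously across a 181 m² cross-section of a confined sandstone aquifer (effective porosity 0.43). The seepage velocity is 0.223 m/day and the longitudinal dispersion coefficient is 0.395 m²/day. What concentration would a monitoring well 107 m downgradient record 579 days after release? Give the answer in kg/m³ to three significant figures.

For an instantaneous plane source, C(x,t) = M/(n_e·A·√(4πDt)) · exp(−(x−vt)²/(4Dt)), with n_e·A the pore (flow) area.
Plume center vt = 0.223 × 579 = 129.117 m, so the well at 107 m is 22.117 m upgradient of the peak.
√(4πDt) = 53.61 m, giving peak height M/(n_e·A·√(4πDt)) = 3.78/(0.43 × 181 × 53.61) = 0.0009059 kg/m³.
(x−vt)²/(4Dt) = (-22.117)²/(4 × 0.395 × 579) = 0.5347; exp(−0.5347) = 0.5858.
C = 0.0009059 × 0.5858 = 0.000531 kg/m³.

0.000531 kg/m³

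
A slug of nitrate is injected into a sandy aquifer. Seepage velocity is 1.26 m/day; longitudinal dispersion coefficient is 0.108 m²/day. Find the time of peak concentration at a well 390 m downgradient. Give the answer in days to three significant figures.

For the 1D instantaneous-source solution, setting ∂C/∂t = 0 at fixed x gives v²t² + 2Dt − x² = 0, so t = (√(D² + v²x²) − D)/v².
√(D² + v²x²) = √(0.108² + 1.26² × 390²) = 491.4; v² = 1.5876.
t = (491.4 − 0.108)/1.5876 = 309 days (vs. the pure-advection estimate x/v = 310 d).

309 days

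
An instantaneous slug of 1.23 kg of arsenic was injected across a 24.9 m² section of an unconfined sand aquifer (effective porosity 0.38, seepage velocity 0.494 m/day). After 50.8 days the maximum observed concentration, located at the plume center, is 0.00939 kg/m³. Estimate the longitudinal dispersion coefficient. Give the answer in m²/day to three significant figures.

At the plume center C_max = M/(n_e·A·√(4πDt)), so D = M²/(4πt·(n_e·A·C_max)²).
n_e·A·C_max = 0.38 × 24.9 × 0.00939 = 0.08885 kg/m.
D = 1.23²/(4π × 50.8 × 0.08885²) = 0.300 m²/day.

0.300 m²/day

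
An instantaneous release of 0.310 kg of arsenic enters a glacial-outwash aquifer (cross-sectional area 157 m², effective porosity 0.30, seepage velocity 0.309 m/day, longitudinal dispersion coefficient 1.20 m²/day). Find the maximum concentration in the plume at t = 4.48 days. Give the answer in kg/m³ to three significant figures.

The peak of an instantaneous 1D plume sits at x = vt; there the Gaussian factor is 1 and C_max = M/(n_e·A·√(4πDt)), where n_e·A is the pore area the mass is dissolved in.
√(4πDt) = √(4π × 1.20 × 4.48) = 8.219 m, so C_max = 0.310/(0.30 × 157 × 8.219) = 0.000801 kg/m³.

0.000801 kg/m³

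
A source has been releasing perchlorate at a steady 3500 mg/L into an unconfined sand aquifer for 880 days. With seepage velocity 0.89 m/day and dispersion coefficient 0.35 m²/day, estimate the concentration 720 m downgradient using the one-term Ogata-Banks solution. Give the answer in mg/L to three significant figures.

For a continuous step input, C/C₀ ≈ ½·erfc((x−vt)/(2√(Dt))).
vt = 0.89 × 880 = 783.2 m and 2√(Dt) = 2√(0.35 × 880) = 35.10 m.
Argument (x−vt)/(2√(Dt)) = (720 − 783.2)/35.10 = -1.801; ½·erfc(-1.801) = 0.9946.
C = 3500 × 0.9946 = 3480 mg/L.

3480 mg/L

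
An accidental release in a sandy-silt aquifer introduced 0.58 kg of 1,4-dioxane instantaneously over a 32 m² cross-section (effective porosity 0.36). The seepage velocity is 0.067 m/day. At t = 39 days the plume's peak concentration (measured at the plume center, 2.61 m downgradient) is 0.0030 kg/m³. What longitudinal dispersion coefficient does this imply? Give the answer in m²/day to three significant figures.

At the plume center C_max = M/(n_e·A·√(4πDt)), so D = M²/(4πt·(n_e·A·C_max)²).
n_e·A·C_max = 0.36 × 32 × 0.0030 = 0.03456 kg/m.
D = 0.58²/(4π × 39 × 0.03456²) = 0.575 m²/day.

0.575 m²/day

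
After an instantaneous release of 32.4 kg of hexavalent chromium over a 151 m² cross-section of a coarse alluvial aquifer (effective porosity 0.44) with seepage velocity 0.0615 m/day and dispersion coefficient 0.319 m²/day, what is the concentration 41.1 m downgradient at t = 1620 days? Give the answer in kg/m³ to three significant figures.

For an instantaneous plane source, C(x,t) = M/(n_e·A·√(4πDt)) · exp(−(x−vt)²/(4Dt)), with n_e·A the pore (flow) area.
Plume center vt = 0.0615 × 1620 = 99.63 m, so the well at 41.1 m is 58.53 m upgradient of the peak.
√(4πDt) = 80.59 m, giving peak height M/(n_e·A·√(4πDt)) = 32.4/(0.44 × 151 × 80.59) = 0.006051 kg/m³.
(x−vt)²/(4Dt) = (-58.53)²/(4 × 0.319 × 1620) = 1.657; exp(−1.657) = 0.1907.
C = 0.006051 × 0.1907 = 0.00115 kg/m³.

0.00115 kg/m³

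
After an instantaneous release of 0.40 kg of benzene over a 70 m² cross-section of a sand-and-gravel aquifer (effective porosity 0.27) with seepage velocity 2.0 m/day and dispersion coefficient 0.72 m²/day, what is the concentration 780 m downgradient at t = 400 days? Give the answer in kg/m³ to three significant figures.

0.000249 kg/m³

For an instantaneous plane source, C(x,t) = M/(n_e·A·√(4πDt)) · exp(−(x−vt)²/(4Dt)), with n_e·A the pore (flow) area.
Plume center vt = 2.0 × 400 = 800 m, so the well at 780 m is 20 m upgradient of the peak.
√(4πDt) = 60.16 m, giving peak height M/(n_e·A·√(4πDt)) = 0.40/(0.27 × 70 × 60.16) = 0.0003518 kg/m³.
(x−vt)²/(4Dt) = (-20)²/(4 × 0.72 × 400) = 0.3472; exp(−0.3472) = 0.7067.
C = 0.0003518 × 0.7067 = 0.000249 kg/m³.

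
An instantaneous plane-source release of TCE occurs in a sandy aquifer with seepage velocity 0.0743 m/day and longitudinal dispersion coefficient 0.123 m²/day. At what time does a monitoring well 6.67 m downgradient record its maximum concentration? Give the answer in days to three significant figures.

For the 1D instantaneous-source solution, setting ∂C/∂t = 0 at fixed x gives v²t² + 2Dt − x² = 0, so t = (√(D² + v²x²) − D)/v².
√(D² + v²x²) = √(0.123² + 0.0743² × 6.67²) = 0.5106; v² = 0.00552049.
t = (0.5106 − 0.123)/0.00552049 = 70.2 days (vs. the pure-advection estimate x/v = 89.8 d).

70.2 days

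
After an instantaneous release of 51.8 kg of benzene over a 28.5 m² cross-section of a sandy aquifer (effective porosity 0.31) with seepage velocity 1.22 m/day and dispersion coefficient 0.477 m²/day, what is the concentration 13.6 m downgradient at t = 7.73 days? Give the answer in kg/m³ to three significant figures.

0.265 kg/m³

For an instantaneous plane source, C(x,t) = M/(n_e·A·√(4πDt)) · exp(−(x−vt)²/(4Dt)), with n_e·A the pore (flow) area.
Plume center vt = 1.22 × 7.73 = 9.4306 m, so the well at 13.6 m is 4.1694 m downgradient of the peak.
√(4πDt) = 6.807 m, giving peak height M/(n_e·A·√(4πDt)) = 51.8/(0.31 × 28.5 × 6.807) = 0.8613 kg/m³.
(x−vt)²/(4Dt) = (4.1694)²/(4 × 0.477 × 7.73) = 1.179; exp(−1.179) = 0.3076.
C = 0.8613 × 0.3076 = 0.265 kg/m³.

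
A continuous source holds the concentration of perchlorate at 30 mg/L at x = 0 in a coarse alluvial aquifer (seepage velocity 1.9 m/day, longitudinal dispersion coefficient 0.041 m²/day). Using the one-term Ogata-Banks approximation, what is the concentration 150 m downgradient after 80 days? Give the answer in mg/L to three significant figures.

For a continuous step input, C/C₀ ≈ ½·erfc((x−vt)/(2√(Dt))).
vt = 1.9 × 80 = 152 m and 2√(Dt) = 2√(0.041 × 80) = 3.622 m.
Argument (x−vt)/(2√(Dt)) = (150 − 152)/3.622 = -0.5522; ½·erfc(-0.5522) = 0.7826.
C = 30 × 0.7826 = 23.5 mg/L.

23.5 mg/L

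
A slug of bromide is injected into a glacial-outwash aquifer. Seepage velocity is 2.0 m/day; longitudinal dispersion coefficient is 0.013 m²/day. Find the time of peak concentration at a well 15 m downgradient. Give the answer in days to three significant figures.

For the 1D instantaneous-source solution, setting ∂C/∂t = 0 at fixed x gives v²t² + 2Dt − x² = 0, so t = (√(D² + v²x²) − D)/v².
√(D² + v²x²) = √(0.013² + 2.0² × 15²) = 30.00; v² = 4.
t = (30.00 − 0.013)/4 = 7.50 days (vs. the pure-advection estimate x/v = 7.50 d).

7.50 days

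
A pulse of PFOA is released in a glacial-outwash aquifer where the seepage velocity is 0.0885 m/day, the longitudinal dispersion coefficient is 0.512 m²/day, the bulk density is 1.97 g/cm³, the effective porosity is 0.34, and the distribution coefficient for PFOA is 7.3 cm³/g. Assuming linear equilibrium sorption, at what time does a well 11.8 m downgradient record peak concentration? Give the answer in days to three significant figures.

Retardation factor R = 1 + ρ_b·K_d/n = 1 + 1.97 × 7.3/0.34 = 43.30.
Sorption retards both mechanisms: v_R = v/R = 0.002044 m/day, D_R = D/R = 0.01182 m²/day.
Peak time from v_R²t² + 2D_R t − x² = 0: t = (√(D_R² + v_R²x²) − D_R)/v_R².
√(D_R² + v_R²x²) = √(0.01182² + 0.002044² × 11.8²) = 0.02686; v_R² = 4.178e-06.
t = (0.02686 − 0.01182)/4.178e-06 = 3600 days.

3600 days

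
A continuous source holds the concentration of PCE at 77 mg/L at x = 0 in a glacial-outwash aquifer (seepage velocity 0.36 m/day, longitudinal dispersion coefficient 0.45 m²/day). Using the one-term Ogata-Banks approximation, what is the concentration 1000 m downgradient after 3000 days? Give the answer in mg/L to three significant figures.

For a continuous step input, C/C₀ ≈ ½·erfc((x−vt)/(2√(Dt))).
vt = 0.36 × 3000 = 1080 m and 2√(Dt) = 2√(0.45 × 3000) = 73.48 m.
Argument (x−vt)/(2√(Dt)) = (1000 − 1080)/73.48 = -1.089; ½·erfc(-1.089) = 0.9382.
C = 77 × 0.9382 = 72.2 mg/L.

72.2 mg/L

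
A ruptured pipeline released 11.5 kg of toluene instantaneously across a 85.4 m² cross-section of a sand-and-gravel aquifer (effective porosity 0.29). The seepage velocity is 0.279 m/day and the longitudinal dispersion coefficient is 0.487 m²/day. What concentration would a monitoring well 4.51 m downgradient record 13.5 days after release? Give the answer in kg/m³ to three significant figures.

0.0500 kg/m³

For an instantaneous plane source, C(x,t) = M/(n_e·A·√(4πDt)) · exp(−(x−vt)²/(4Dt)), with n_e·A the pore (flow) area.
Plume center vt = 0.279 × 13.5 = 3.7665 m, so the well at 4.51 m is 0.7435 m downgradient of the peak.
√(4πDt) = 9.089 m, giving peak height M/(n_e·A·√(4πDt)) = 11.5/(0.29 × 85.4 × 9.089) = 0.05109 kg/m³.
(x−vt)²/(4Dt) = (0.7435)²/(4 × 0.487 × 13.5) = 0.02102; exp(−0.02102) = 0.9792.
C = 0.05109 × 0.9792 = 0.0500 kg/m³.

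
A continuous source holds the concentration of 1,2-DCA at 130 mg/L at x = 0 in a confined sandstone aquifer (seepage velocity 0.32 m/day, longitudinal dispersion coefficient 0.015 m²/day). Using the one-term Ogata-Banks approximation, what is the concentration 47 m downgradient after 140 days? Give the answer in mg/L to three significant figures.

For a continuous step input, C/C₀ ≈ ½·erfc((x−vt)/(2√(Dt))).
vt = 0.32 × 140 = 44.8 m and 2√(Dt) = 2√(0.015 × 140) = 2.898 m.
Argument (x−vt)/(2√(Dt)) = (47 − 44.8)/2.898 = 0.7591; ½·erfc(0.7591) = 0.1415.
C = 130 × 0.1415 = 18.4 mg/L.

18.4 mg/L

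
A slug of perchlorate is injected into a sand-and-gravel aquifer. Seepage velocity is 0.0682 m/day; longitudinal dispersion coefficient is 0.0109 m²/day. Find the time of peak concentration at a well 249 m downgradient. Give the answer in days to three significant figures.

For the 1D instantaneous-source solution, setting ∂C/∂t = 0 at fixed x gives v²t² + 2Dt − x² = 0, so t = (√(D² + v²x²) − D)/v².
√(D² + v²x²) = √(0.0109² + 0.0682² × 249²) = 16.98; v² = 0.00465124.
t = (16.98 − 0.0109)/0.00465124 = 3650 days (vs. the pure-advection estimate x/v = 3650 d).

3650 days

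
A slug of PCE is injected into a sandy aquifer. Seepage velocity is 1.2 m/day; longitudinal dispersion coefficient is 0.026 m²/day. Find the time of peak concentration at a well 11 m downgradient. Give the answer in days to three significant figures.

For the 1D instantaneous-source solution, setting ∂C/∂t = 0 at fixed x gives v²t² + 2Dt − x² = 0, so t = (√(D² + v²x²) − D)/v².
√(D² + v²x²) = √(0.026² + 1.2² × 11²) = 13.20; v² = 1.44.
t = (13.20 − 0.026)/1.44 = 9.15 days (vs. the pure-advection estimate x/v = 9.17 d).

9.15 days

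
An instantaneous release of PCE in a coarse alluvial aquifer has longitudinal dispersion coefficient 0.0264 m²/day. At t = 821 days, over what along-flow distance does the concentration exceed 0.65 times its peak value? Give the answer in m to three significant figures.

12.2 m

The plume is Gaussian with σ = √(2Dt) = √(2 × 0.0264 × 821) = 6.584 m.
C/C_peak = exp(−Δx²/(2σ²)) = 0.65 ⇒ Δx = σ·√(−2 ln 0.65) = 6.584 × 0.9282 = 6.111 m.
Width = 2Δx = 12.2 m.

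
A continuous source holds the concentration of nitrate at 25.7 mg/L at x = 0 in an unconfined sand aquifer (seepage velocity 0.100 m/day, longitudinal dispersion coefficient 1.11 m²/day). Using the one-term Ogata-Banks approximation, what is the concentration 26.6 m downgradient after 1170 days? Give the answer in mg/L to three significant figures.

24.7 mg/L

For a continuous step input, C/C₀ ≈ ½·erfc((x−vt)/(2√(Dt))).
vt = 0.100 × 1170 = 117 m and 2√(Dt) = 2√(1.11 × 1170) = 72.07 m.
Argument (x−vt)/(2√(Dt)) = (26.6 − 117)/72.07 = -1.254; ½·erfc(-1.254) = 0.9619.
C = 25.7 × 0.9619 = 24.7 mg/L.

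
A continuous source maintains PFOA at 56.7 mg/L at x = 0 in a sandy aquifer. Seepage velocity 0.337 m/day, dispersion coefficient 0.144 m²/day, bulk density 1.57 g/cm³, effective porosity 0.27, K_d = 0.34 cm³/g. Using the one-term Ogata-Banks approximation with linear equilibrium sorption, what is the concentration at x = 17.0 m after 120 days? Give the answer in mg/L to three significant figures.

8.96 mg/L

Retardation factor R = 1 + ρ_b·K_d/n = 1 + 1.57 × 0.34/0.27 = 2.977.
Sorption retards both mechanisms: v_R = v/R = 0.1132 m/day, D_R = D/R = 0.04837 m²/day.
v_R·t = 0.1132 × 120 = 13.584 m; 2√(D_R t) = 4.818 m; argument = (17.0 − 13.584)/4.818 = 0.7090.
C = C₀ × ½·erfc(0.7090) = 56.7 × 0.1580 = 8.96 mg/L.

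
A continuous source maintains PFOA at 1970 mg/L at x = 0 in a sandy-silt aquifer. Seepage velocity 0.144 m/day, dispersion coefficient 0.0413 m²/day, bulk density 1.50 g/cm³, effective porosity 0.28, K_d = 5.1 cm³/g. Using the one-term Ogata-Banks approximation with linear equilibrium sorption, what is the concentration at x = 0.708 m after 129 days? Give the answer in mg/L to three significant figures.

Retardation factor R = 1 + ρ_b·K_d/n = 1 + 1.50 × 5.1/0.28 = 28.32.
Sorption retards both mechanisms: v_R = v/R = 0.005085 m/day, D_R = D/R = 0.001458 m²/day.
v_R·t = 0.005085 × 129 = 0.655965 m; 2√(D_R t) = 0.8674 m; argument = (0.708 − 0.655965)/0.8674 = 0.05999.
C = C₀ × ½·erfc(0.05999) = 1970 × 0.4662 = 918 mg/L.

918 mg/L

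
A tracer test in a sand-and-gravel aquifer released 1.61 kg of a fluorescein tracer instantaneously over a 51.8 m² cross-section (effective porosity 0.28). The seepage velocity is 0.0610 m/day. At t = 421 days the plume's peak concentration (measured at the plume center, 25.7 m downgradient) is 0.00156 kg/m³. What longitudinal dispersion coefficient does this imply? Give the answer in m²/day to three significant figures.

0.957 m²/day

At the plume center C_max = M/(n_e·A·√(4πDt)), so D = M²/(4πt·(n_e·A·C_max)²).
n_e·A·C_max = 0.28 × 51.8 × 0.00156 = 0.02263 kg/m.
D = 1.61²/(4π × 421 × 0.02263²) = 0.957 m²/day.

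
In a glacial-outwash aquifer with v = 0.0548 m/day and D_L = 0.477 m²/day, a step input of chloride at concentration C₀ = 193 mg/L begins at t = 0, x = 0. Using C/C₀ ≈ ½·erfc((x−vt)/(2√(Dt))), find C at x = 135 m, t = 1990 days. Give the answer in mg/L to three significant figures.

For a continuous step input, C/C₀ ≈ ½·erfc((x−vt)/(2√(Dt))).
vt = 0.0548 × 1990 = 109.052 m and 2√(Dt) = 2√(0.477 × 1990) = 61.62 m.
Argument (x−vt)/(2√(Dt)) = (135 − 109.052)/61.62 = 0.4211; ½·erfc(0.4211) = 0.2757.
C = 193 × 0.2757 = 53.2 mg/L.

53.2 mg/L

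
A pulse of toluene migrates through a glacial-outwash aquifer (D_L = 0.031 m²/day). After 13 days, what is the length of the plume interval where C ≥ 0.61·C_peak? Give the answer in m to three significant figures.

1.79 m

The plume is Gaussian with σ = √(2Dt) = √(2 × 0.031 × 13) = 0.8978 m.
C/C_peak = exp(−Δx²/(2σ²)) = 0.61 ⇒ Δx = σ·√(−2 ln 0.61) = 0.8978 × 0.9943 = 0.8927 m.
Width = 2Δx = 1.79 m.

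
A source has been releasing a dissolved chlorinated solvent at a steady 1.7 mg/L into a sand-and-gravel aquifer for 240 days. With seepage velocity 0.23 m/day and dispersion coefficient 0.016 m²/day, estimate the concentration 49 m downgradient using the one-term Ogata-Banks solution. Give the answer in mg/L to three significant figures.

1.68 mg/L

For a continuous step input, C/C₀ ≈ ½·erfc((x−vt)/(2√(Dt))).
vt = 0.23 × 240 = 55.2 m and 2√(Dt) = 2√(0.016 × 240) = 3.919 m.
Argument (x−vt)/(2√(Dt)) = (49 − 55.2)/3.919 = -1.582; ½·erfc(-1.582) = 0.9874.
C = 1.7 × 0.9874 = 1.68 mg/L.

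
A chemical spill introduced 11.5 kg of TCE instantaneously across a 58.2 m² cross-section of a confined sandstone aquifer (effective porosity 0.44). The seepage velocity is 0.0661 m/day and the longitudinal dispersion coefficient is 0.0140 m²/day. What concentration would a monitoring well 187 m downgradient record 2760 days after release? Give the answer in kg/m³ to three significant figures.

0.0178 kg/m³

For an instantaneous plane source, C(x,t) = M/(n_e·A·√(4πDt)) · exp(−(x−vt)²/(4Dt)), with n_e·A the pore (flow) area.
Plume center vt = 0.0661 × 2760 = 182.436 m, so the well at 187 m is 4.564 m downgradient of the peak.
√(4πDt) = 22.04 m, giving peak height M/(n_e·A·√(4πDt)) = 11.5/(0.44 × 58.2 × 22.04) = 0.02038 kg/m³.
(x−vt)²/(4Dt) = (4.564)²/(4 × 0.0140 × 2760) = 0.1348; exp(−0.1348) = 0.8739.
C = 0.02038 × 0.8739 = 0.0178 kg/m³.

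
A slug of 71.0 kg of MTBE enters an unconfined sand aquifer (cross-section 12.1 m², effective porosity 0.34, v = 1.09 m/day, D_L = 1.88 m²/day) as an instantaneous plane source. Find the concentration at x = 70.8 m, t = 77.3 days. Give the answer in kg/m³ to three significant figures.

For an instantaneous plane source, C(x,t) = M/(n_e·A·√(4πDt)) · exp(−(x−vt)²/(4Dt)), with n_e·A the pore (flow) area.
Plume center vt = 1.09 × 77.3 = 84.257 m, so the well at 70.8 m is 13.457 m upgradient of the peak.
√(4πDt) = 42.73 m, giving peak height M/(n_e·A·√(4πDt)) = 71.0/(0.34 × 12.1 × 42.73) = 0.4039 kg/m³.
(x−vt)²/(4Dt) = (-13.457)²/(4 × 1.88 × 77.3) = 0.3115; exp(−0.3115) = 0.7323.
C = 0.4039 × 0.7323 = 0.296 kg/m³.

0.296 kg/m³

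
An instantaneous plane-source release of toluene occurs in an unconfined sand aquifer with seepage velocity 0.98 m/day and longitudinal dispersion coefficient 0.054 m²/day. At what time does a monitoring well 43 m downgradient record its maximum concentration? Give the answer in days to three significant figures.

43.8 days

For the 1D instantaneous-source solution, setting ∂C/∂t = 0 at fixed x gives v²t² + 2Dt − x² = 0, so t = (√(D² + v²x²) − D)/v².
√(D² + v²x²) = √(0.054² + 0.98² × 43²) = 42.14; v² = 0.9604.
t = (42.14 − 0.054)/0.9604 = 43.8 days (vs. the pure-advection estimate x/v = 43.9 d).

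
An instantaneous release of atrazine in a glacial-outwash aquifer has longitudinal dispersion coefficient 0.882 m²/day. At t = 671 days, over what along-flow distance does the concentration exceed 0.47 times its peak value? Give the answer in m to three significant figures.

The plume is Gaussian with σ = √(2Dt) = √(2 × 0.882 × 671) = 34.40 m.
C/C_peak = exp(−Δx²/(2σ²)) = 0.47 ⇒ Δx = σ·√(−2 ln 0.47) = 34.40 × 1.229 = 42.28 m.
Width = 2Δx = 84.6 m.

84.6 m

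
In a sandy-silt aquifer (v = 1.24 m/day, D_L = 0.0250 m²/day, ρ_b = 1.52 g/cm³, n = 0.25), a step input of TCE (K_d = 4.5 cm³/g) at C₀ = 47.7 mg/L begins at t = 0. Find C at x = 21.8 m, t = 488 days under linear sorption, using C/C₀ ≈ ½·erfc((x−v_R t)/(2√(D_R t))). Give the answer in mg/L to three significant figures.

Retardation factor R = 1 + ρ_b·K_d/n = 1 + 1.52 × 4.5/0.25 = 28.36.
Sorption retards both mechanisms: v_R = v/R = 0.04372 m/day, D_R = D/R = 0.0008815 m²/day.
v_R·t = 0.04372 × 488 = 21.33536 m; 2√(D_R t) = 1.312 m; argument = (21.8 − 21.33536)/1.312 = 0.3541.
C = C₀ × ½·erfc(0.3541) = 47.7 × 0.3083 = 14.7 mg/L.

14.7 mg/L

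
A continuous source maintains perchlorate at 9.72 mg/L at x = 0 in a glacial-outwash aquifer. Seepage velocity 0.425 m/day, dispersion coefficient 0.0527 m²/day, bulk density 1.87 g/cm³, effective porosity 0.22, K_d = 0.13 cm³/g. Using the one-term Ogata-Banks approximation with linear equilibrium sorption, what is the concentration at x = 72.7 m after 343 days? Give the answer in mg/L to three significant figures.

1.97 mg/L

Retardation factor R = 1 + ρ_b·K_d/n = 1 + 1.87 × 0.13/0.22 = 2.105.
Sorption retards both mechanisms: v_R = v/R = 0.2019 m/day, D_R = D/R = 0.02504 m²/day.
v_R·t = 0.2019 × 343 = 69.2517 m; 2√(D_R t) = 5.861 m; argument = (72.7 − 69.2517)/5.861 = 0.5883.
C = C₀ × ½·erfc(0.5883) = 9.72 × 0.2027 = 1.97 mg/L.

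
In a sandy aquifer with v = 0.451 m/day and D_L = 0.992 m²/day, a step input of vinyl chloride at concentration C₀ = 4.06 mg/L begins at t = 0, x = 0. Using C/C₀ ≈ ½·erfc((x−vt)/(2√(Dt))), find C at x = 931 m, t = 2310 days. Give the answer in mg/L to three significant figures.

For a continuous step input, C/C₀ ≈ ½·erfc((x−vt)/(2√(Dt))).
vt = 0.451 × 2310 = 1041.81 m and 2√(Dt) = 2√(0.992 × 2310) = 95.74 m.
Argument (x−vt)/(2√(Dt)) = (931 − 1041.81)/95.74 = -1.157; ½·erfc(-1.157) = 0.9491.
C = 4.06 × 0.9491 = 3.85 mg/L.

3.85 mg/L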